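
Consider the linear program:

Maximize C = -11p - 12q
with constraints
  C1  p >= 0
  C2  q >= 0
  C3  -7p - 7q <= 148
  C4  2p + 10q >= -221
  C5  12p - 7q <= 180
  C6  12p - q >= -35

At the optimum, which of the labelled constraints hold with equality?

C1 and C2

Vertices and C = -11p - 12q:
  (0, 0) → C = 0
  (0, 35) → C = -420
  (15, 0) → C = -165
The feasible region is unbounded (it extends along (1, 12), (7, 12)), but C strictly decreases along every unbounded feasible direction, so there is no improving ray and the maximum is attained at a vertex.

The maximum is at (0, 0). Substituting into each constraint, equality holds for C1 and C2; the remaining constraints have slack.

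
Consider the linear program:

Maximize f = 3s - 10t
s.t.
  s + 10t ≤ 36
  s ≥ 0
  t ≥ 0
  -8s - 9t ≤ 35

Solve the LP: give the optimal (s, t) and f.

s = 36, t = 0, maximum f = 108

Vertices and f = 3s - 10t:
  (0, 18/5) → f = -36
  (36, 0) → f = 108
  (0, 0) → f = 0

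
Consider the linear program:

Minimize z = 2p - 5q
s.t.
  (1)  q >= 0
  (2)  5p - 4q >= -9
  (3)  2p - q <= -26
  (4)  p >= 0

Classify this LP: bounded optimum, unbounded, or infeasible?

The boundaries q = 0 and p = 0 meet at (0, 0), but that point violates 2p - q ≤ -26. Every candidate vertex is excluded by some other constraint, so the feasible region is empty.

infeasible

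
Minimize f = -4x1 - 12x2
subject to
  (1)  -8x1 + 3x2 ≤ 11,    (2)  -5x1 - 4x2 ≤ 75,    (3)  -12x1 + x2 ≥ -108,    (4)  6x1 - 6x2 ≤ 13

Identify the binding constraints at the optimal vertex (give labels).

Feasible corners and f = -4x1 - 12x2:
  (335/28, 249/7) → f = -3323/7
  (-7/2, -17/3) → f = 82
  (635/66, 82/11) → f = -4222/33

The minimum is at (335/28, 249/7). Substituting into each constraint, equality holds for (1) and (3); the remaining constraints have slack.

(1) and (3)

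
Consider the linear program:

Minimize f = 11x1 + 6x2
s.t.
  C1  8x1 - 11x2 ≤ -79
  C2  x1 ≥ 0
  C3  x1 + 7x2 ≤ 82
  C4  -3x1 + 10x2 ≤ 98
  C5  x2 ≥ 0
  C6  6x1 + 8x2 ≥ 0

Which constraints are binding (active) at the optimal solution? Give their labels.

Corner points and f = 11x1 + 6x2:
  (0, 79/11) → f = 474/11
  (349/67, 735/67) → f = 8249/67
  (0, 49/5) → f = 294/5
  (134/31, 344/31) → f = 3538/31

The minimum is at (0, 79/11). Substituting into each constraint, equality holds for C1 and C2; the remaining constraints have slack.

C1 and C2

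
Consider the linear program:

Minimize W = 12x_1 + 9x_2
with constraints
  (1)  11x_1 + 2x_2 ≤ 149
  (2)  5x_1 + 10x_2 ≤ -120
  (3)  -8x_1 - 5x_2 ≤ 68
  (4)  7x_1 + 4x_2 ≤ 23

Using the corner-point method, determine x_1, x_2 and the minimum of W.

Vertices and W = 12x_1 + 9x_2:
  (881/39, -1940/39) → W = -2296/13
  (55/3, -79/3) → W = -17
  (-16/11, -124/11) → W = -1308/11
  (71/5, -191/10) → W = -3/2

The optimum lies where 11x_1 + 2x_2 = 149 and -8x_1 - 5x_2 = 68.
Solving simultaneously gives x_1 = 881/39, x_2 = -1940/39.

x_1 = 881/39, x_2 = -1940/39, minimum W = -2296/13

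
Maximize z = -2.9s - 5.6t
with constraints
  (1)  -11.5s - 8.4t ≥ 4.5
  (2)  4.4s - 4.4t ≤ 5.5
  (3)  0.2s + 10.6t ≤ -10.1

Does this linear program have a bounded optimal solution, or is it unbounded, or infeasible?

From the feasible point (7/24, -23/24), moving in the direction (-10.6, 0.2) keeps every constraint satisfied while z increases without bound.

unbounded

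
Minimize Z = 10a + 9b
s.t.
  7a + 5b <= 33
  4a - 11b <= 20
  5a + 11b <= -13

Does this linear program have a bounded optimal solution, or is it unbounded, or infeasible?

unbounded

From the feasible point (7/9, -152/99), moving in the direction (-11, 5) keeps every constraint satisfied while Z decreases without bound.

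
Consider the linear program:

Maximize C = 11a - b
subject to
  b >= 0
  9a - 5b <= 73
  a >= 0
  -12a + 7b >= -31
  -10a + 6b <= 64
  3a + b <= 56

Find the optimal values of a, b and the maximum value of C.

The binding constraints are -12a + 7b = -31 and 3a + b = 56.
Solving simultaneously gives a = 141/11, b = 193/11.

a = 141/11, b = 193/11, maximum C = 1358/11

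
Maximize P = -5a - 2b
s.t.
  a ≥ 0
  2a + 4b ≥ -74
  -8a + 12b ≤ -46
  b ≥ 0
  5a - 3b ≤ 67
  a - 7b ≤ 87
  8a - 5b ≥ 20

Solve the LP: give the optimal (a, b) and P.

a = 23/4, b = 0, maximum P = -115/4

Vertices and P = -5a - 2b:
  (23/4, 0) → P = -115/4
  (37/2, 17/2) → P = -219/2
  (67/5, 0) → P = -67

At the optimal vertex, -8a + 12b = -46 and b = 0.
Solving simultaneously gives a = 23/4, b = 0.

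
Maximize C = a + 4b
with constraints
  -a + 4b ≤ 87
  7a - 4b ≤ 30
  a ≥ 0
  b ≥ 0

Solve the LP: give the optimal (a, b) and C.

a = 39/2, b = 213/8, maximum C = 126

Extreme points and C = a + 4b:
  (39/2, 213/8) → C = 126
  (0, 87/4) → C = 87
  (30/7, 0) → C = 30/7
  (0, 0) → C = 0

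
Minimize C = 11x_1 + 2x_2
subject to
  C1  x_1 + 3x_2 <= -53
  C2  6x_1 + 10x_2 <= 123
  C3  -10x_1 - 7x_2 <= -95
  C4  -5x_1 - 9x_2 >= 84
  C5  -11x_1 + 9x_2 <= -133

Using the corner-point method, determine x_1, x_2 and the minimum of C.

Corner points and C = 11x_1 + 2x_2:
  (656/23, -625/23) → C = 5966/23
  (75/2, -181/6) → C = 2113/6
  (1947/4, -1119/4) → C = 19179/4
The feasible region is unbounded (it extends along (5, -3), (7, -10)), but C strictly increases along every unbounded feasible direction, so there is no improving ray and the minimum is attained at a vertex.

At the optimal vertex, x_1 + 3x_2 = -53 and -10x_1 - 7x_2 = -95.
Solving simultaneously gives x_1 = 656/23, x_2 = -625/23.

x_1 = 656/23, x_2 = -625/23, minimum C = 5966/23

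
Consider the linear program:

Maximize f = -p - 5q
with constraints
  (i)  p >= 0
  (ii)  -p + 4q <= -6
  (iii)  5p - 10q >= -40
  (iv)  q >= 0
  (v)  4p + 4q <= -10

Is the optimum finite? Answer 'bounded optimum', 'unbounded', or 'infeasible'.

The boundaries p = 0 and 4p + 4q = -10 meet at (0, -5/2), but that point violates q ≥ 0. Every candidate vertex is excluded by some other constraint, so the feasible region is empty.

infeasible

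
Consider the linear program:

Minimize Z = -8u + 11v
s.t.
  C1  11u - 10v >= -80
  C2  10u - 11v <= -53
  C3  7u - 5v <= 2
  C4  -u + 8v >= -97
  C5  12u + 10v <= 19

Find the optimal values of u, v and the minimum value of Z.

u = -50/3, v = -31/3, minimum Z = 59/3

Extreme points and Z = -8u + 11v:
  (-50/3, -31/3) → Z = 59/3
  (-61/23, 1169/230) → Z = 17739/230
  (-321/232, 413/116) → Z = 5827/116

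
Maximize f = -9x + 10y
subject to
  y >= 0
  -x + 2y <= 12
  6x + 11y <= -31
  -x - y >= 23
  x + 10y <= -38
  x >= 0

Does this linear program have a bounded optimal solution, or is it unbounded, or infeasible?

infeasible

The boundaries -x - y = 23 and x = 0 meet at (0, -23), but that point violates y ≥ 0. Every candidate vertex is excluded by some other constraint, so the feasible region is empty.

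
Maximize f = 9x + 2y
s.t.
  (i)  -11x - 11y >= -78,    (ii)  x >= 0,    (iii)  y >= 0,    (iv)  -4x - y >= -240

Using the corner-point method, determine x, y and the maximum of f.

x = 78/11, y = 0, maximum f = 702/11

Corner points and f = 9x + 2y:
  (0, 78/11) → f = 156/11
  (78/11, 0) → f = 702/11
  (0, 0) → f = 0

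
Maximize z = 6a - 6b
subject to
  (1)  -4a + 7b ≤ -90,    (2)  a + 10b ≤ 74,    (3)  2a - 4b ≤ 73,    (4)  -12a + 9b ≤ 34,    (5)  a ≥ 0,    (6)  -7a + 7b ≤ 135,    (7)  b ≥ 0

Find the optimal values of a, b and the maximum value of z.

Extreme points and z = 6a - 6b:
  (1418/47, 206/47) → z = 7272/47
  (45/2, 0) → z = 135
  (171/4, 25/8) → z = 951/4
  (73/2, 0) → z = 219

The optimum lies where a + 10b = 74 and 2a - 4b = 73.
Solving simultaneously gives a = 171/4, b = 25/8.

a = 171/4, b = 25/8, maximum z = 951/4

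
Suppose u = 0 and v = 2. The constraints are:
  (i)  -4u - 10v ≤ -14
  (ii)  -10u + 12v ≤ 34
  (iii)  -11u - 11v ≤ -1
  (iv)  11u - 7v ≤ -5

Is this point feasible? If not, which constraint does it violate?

feasible

(i): -20 ≤ -14 ✓
(ii): 24 ≤ 34 ✓
(iii): -22 ≤ -1 ✓
(iv): -14 ≤ -5 ✓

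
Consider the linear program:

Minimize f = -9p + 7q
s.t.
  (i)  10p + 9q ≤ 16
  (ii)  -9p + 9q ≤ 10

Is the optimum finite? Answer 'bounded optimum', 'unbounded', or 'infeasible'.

unbounded

From the feasible point (6/19, 244/171), moving in the direction (9, -10) keeps every constraint satisfied while f decreases without bound.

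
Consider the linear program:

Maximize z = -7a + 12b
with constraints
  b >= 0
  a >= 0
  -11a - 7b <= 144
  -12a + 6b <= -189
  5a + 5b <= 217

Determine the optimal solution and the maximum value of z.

a = 749/30, b = 553/30, maximum z = 1393/30

Corner points and z = -7a + 12b:
  (63/4, 0) → z = -441/4
  (217/5, 0) → z = -1519/5
  (749/30, 553/30) → z = 1393/30

The binding constraints are -12a + 6b = -189 and 5a + 5b = 217.
Solving simultaneously gives a = 749/30, b = 553/30.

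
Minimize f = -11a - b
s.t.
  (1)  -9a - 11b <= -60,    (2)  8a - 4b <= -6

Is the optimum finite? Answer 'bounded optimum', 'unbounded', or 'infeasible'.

From the feasible point (87/62, 267/62), moving in the direction (4, 8) keeps every constraint satisfied while f decreases without bound.

unbounded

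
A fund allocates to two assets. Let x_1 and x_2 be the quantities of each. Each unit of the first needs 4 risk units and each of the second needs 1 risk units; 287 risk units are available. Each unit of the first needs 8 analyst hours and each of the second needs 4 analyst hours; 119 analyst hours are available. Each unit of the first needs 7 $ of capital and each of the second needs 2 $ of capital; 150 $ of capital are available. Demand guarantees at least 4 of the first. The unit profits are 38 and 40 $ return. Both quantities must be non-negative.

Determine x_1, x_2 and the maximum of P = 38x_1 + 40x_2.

x_1 = 4, x_2 = 87/4, maximum P = 1022

Feasible corners and P = 38x_1 + 40x_2:
  (119/8, 0) → P = 2261/4
  (4, 0) → P = 152
  (4, 87/4) → P = 1022

The binding constraints are 8x_1 + 4x_2 = 119 and x_1 = 4.
Solving simultaneously gives x_1 = 4, x_2 = 87/4.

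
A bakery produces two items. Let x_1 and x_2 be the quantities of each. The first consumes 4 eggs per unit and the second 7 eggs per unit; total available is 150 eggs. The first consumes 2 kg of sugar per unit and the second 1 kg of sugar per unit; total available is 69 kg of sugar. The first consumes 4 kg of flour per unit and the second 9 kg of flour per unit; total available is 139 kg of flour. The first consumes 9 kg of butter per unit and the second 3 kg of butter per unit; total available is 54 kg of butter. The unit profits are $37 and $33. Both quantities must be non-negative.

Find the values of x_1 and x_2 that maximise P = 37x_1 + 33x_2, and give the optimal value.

The binding constraints are 4x_1 + 9x_2 = 139 and 9x_1 + 3x_2 = 54.
Solving simultaneously gives x_1 = 1, x_2 = 15.

x_1 = 1, x_2 = 15, maximum P = 532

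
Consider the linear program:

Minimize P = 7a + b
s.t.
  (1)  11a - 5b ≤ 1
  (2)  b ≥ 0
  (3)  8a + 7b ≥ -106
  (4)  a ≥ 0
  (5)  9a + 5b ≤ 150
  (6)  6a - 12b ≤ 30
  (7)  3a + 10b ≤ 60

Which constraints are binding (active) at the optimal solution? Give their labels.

Feasible corners and P = 7a + b:
  (1/11, 0) → P = 7/11
  (62/25, 657/125) → P = 2827/125
  (0, 0) → P = 0
  (0, 6) → P = 6

The minimum is at (0, 0). Substituting into each constraint, equality holds for (2) and (4); the remaining constraints have slack.

(2) and (4)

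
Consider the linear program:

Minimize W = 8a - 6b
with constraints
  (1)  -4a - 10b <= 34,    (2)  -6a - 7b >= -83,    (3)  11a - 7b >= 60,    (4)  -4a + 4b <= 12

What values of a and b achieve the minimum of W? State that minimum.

Corner points and W = 8a - 6b:
  (267/8, -67/4) → W = 735/2
  (181/69, -307/69) → W = 3290/69
  (143/17, 79/17) → W = 670/17

The binding constraints are -6a - 7b = -83 and 11a - 7b = 60.
Solving simultaneously gives a = 143/17, b = 79/17.

a = 143/17, b = 79/17, minimum W = 670/17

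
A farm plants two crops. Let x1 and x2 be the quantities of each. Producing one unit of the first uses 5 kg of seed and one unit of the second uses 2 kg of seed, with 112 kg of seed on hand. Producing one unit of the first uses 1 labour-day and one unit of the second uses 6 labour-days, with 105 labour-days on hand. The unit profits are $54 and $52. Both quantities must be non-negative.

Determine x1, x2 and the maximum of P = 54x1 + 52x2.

x1 = 33/2, x2 = 59/4, maximum P = 1658

Feasible corners and P = 54x1 + 52x2:
  (0, 0) → P = 0
  (0, 35/2) → P = 910
  (112/5, 0) → P = 6048/5
  (33/2, 59/4) → P = 1658

At the optimal vertex, 5x1 + 2x2 = 112 and x1 + 6x2 = 105.
Solving simultaneously gives x1 = 33/2, x2 = 59/4.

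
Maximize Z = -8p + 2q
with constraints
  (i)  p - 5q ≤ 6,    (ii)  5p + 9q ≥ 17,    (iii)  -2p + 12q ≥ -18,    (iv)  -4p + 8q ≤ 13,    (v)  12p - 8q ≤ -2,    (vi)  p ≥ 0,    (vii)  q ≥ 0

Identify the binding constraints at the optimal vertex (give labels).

(ii) and (iv)

Extreme points and Z = -8p + 2q:
  (1/4, 7/4) → Z = 3/2
  (59/74, 107/74) → Z = -129/37
  (11/8, 37/16) → Z = -51/8

The maximum is at (1/4, 7/4). Substituting into each constraint, equality holds for (ii) and (iv); the remaining constraints have slack.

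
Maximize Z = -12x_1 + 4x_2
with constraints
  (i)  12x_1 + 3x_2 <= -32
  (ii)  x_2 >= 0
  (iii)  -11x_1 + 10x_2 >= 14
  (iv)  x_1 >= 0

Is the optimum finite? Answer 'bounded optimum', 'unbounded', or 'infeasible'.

infeasible

The boundaries 12x_1 + 3x_2 = -32 and x_2 = 0 meet at (-8/3, 0), but that point violates x_1 ≥ 0. Every candidate vertex is excluded by some other constraint, so the feasible region is empty.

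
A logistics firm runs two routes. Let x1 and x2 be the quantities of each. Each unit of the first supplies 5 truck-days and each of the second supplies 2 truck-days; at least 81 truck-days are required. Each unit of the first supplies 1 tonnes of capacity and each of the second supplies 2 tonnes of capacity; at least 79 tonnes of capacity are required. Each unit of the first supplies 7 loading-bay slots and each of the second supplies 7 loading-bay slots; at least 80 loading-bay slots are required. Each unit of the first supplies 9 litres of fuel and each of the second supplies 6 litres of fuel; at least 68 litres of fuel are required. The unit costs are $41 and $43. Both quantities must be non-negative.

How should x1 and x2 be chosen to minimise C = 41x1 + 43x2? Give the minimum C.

Feasible corners and C = 41x1 + 43x2:
  (0, 81/2) → C = 3483/2
  (79, 0) → C = 3239
  (1/2, 157/4) → C = 6833/4
The feasible region is unbounded (it extends along (0, 1), (1, 0)), but C strictly increases along every unbounded feasible direction, so there is no improving ray and the minimum is attained at a vertex.

x1 = 1/2, x2 = 157/4, minimum C = 6833/4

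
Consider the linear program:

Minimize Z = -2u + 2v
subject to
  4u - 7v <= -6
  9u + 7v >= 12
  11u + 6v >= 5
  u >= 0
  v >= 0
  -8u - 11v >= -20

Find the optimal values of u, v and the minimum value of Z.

u = 37/50, v = 32/25, minimum Z = 27/25

Extreme points and Z = -2u + 2v:
  (6/13, 102/91) → Z = 120/91
  (37/50, 32/25) → Z = 27/25
  (0, 12/7) → Z = 24/7
  (0, 20/11) → Z = 40/11

At the optimal vertex, 4u - 7v = -6 and -8u - 11v = -20.
Solving simultaneously gives u = 37/50, v = 32/25.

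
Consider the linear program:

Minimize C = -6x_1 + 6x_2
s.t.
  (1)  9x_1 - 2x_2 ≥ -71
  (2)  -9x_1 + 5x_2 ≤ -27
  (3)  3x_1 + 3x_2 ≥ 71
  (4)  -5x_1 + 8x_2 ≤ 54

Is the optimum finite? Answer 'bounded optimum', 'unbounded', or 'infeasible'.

From the feasible point (406/39, 517/39), moving in the direction (3, -3) keeps every constraint satisfied while C decreases without bound.

unbounded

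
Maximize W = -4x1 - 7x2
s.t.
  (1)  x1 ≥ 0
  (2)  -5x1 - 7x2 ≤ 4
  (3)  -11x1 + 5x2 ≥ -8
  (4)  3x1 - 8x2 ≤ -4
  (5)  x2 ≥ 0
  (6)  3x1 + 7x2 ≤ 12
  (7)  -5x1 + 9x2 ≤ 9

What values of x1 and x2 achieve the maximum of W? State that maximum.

x1 = 0, x2 = 1/2, maximum W = -7/2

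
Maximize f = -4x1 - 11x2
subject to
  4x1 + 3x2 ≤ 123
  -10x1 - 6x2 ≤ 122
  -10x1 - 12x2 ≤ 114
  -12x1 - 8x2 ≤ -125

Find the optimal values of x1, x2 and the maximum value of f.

Corner points and f = -4x1 - 11x2:
  (101, -281/3) → f = 1879/3
  (-609/4, 244) → f = -2075
  (603/16, -1309/32) → f = 9575/32

The optimum lies where 4x1 + 3x2 = 123 and -10x1 - 12x2 = 114.
Solving simultaneously gives x1 = 101, x2 = -281/3.

x1 = 101, x2 = -281/3, maximum f = 1879/3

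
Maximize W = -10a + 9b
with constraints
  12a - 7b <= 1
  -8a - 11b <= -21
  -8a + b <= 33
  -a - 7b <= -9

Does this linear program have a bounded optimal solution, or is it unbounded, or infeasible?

unbounded

From the feasible point (79/94, 61/47), moving in the direction (1, 8) keeps every constraint satisfied while W increases without bound.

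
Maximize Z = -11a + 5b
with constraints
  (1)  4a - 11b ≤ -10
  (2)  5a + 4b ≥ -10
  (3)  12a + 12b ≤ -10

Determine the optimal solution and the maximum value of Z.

a = -20/3, b = 35/6, maximum Z = 205/2

Feasible corners and Z = -11a + 5b:
  (-150/71, 10/71) → Z = 1700/71
  (-23/18, 4/9) → Z = 293/18
  (-20/3, 35/6) → Z = 205/2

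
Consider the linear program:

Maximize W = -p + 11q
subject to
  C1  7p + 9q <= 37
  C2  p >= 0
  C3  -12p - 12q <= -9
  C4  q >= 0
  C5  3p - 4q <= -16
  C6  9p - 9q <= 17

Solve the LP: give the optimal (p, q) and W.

p = 0, q = 37/9, maximum W = 407/9

Extreme points and W = -p + 11q:
  (0, 37/9) → W = 407/9
  (4/55, 223/55) → W = 2449/55
  (0, 4) → W = 44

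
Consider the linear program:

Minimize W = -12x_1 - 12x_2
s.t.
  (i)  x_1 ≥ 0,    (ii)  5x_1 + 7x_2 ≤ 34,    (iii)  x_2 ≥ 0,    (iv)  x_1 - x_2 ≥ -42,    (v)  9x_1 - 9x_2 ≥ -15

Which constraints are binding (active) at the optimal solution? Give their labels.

(ii) and (iii)

Corner points and W = -12x_1 - 12x_2:
  (0, 0) → W = 0
  (0, 5/3) → W = -20
  (34/5, 0) → W = -408/5
  (67/36, 127/36) → W = -194/3

The minimum is at (34/5, 0). Substituting into each constraint, equality holds for (ii) and (iii); the remaining constraints have slack.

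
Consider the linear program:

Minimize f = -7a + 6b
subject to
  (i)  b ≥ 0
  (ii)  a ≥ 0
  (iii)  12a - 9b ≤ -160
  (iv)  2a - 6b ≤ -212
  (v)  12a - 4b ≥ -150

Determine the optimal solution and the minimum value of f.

Corner points and f = -7a + 6b:
  (0, 106/3) → f = 212
  (0, 75/2) → f = 225
  (158/9, 1112/27) → f = 1118/9
The feasible region is unbounded (it extends along (3, 4), (1, 3)), but f strictly increases along every unbounded feasible direction, so there is no improving ray and the minimum is attained at a vertex.

a = 158/9, b = 1112/27, minimum f = 1118/9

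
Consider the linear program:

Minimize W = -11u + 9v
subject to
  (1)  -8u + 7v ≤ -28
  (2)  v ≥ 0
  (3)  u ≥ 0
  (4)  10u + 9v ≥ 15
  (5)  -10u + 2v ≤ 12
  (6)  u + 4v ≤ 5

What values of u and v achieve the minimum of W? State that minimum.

Extreme points and W = -11u + 9v:
  (7/2, 0) → W = -77/2
  (49/13, 4/13) → W = -503/13
  (5, 0) → W = -55

The binding constraints are v = 0 and u + 4v = 5.
Solving simultaneously gives u = 5, v = 0.

u = 5, v = 0, minimum W = -55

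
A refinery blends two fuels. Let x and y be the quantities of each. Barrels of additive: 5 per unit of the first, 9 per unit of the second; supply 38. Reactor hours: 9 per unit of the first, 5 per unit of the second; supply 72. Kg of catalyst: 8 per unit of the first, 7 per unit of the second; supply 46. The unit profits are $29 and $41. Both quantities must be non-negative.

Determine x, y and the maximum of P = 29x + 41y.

x = 4, y = 2, maximum P = 198

Extreme points and P = 29x + 41y:
  (0, 0) → P = 0
  (0, 38/9) → P = 1558/9
  (23/4, 0) → P = 667/4
  (4, 2) → P = 198

The binding constraints are 5x + 9y = 38 and 8x + 7y = 46.
Solving simultaneously gives x = 4, y = 2.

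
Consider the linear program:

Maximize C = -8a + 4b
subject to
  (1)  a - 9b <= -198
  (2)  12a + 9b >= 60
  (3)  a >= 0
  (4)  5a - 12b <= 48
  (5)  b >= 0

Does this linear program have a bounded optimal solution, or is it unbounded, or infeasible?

From the feasible point (0, 22), moving in the direction (0, 1) keeps every constraint satisfied while C increases without bound.

unbounded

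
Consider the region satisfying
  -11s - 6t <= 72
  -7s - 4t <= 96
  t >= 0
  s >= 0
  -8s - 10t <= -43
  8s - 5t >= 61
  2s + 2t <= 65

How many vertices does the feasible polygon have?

Intersecting each pair of boundary lines and keeping only the points that satisfy every inequality leaves:
  (61/8, 0)
  (65/2, 0)
  (447/26, 199/13)

3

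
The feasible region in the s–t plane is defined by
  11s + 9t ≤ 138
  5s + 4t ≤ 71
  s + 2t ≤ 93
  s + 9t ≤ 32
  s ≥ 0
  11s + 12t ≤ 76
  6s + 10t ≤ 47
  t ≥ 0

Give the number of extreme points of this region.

Intersecting each pair of boundary lines and keeping only the points that satisfy every inequality leaves:
  (0, 32/9)
  (103/44, 145/44)
  (0, 0)
  (98/19, 61/38)
  (76/11, 0)

5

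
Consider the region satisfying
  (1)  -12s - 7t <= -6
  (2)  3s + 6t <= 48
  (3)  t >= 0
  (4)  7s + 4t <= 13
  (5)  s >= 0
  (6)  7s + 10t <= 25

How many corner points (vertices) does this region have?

Of the 15 pairwise boundary intersections, those satisfying every inequality are:
  (1/2, 0)
  (0, 6/7)
  (13/7, 0)
  (5/7, 2)
  (0, 5/2)

5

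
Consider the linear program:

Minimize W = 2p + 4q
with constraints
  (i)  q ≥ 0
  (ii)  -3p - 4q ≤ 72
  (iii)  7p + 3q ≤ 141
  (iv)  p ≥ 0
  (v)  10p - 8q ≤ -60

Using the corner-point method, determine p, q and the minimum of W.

Extreme points and W = 2p + 4q:
  (0, 47) → W = 188
  (474/43, 915/43) → W = 4608/43
  (0, 15/2) → W = 30

p = 0, q = 15/2, minimum W = 30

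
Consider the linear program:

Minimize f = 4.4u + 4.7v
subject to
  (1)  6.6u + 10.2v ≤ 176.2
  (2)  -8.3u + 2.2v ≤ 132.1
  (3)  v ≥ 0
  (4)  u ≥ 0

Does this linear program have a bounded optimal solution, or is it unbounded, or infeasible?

Feasible corners and f = 4.4u + 4.7v:
  (881/33, 0) → f = 1762/15
  (0, 881/51) → f = 41407/510
  (0, 0) → f = 0
The feasible region has finitely many vertices and no improving ray; the minimum is 0 at (0, 0).

bounded optimum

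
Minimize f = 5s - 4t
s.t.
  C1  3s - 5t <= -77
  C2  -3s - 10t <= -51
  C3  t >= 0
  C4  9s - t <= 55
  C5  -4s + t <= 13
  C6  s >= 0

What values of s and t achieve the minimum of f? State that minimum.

Extreme points and f = 5s - 4t:
  (176/21, 143/7) → f = -836/21
  (12/17, 269/17) → f = -1016/17
  (68/5, 337/5) → f = -1008/5

The optimum lies where 9s - t = 55 and -4s + t = 13.
Solving simultaneously gives s = 68/5, t = 337/5.

s = 68/5, t = 337/5, minimum f = -1008/5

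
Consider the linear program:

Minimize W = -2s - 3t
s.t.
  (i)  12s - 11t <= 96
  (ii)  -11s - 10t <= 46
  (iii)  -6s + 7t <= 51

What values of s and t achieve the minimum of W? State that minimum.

Feasible corners and W = -2s - 3t:
  (454/241, -1608/241) → W = 3916/241
  (137/2, 66) → W = -335
  (-832/137, 285/137) → W = 809/137

The optimum lies where 12s - 11t = 96 and -6s + 7t = 51.
Solving simultaneously gives s = 137/2, t = 66.

s = 137/2, t = 66, minimum W = -335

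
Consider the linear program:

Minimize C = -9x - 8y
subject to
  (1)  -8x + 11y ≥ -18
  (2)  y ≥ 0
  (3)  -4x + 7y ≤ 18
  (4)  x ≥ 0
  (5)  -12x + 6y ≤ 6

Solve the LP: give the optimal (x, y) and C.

x = 27, y = 18, minimum C = -387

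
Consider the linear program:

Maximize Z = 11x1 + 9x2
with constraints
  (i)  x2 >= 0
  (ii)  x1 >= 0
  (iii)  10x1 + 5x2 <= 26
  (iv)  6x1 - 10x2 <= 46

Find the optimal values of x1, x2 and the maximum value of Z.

x1 = 0, x2 = 26/5, maximum Z = 234/5

Feasible corners and Z = 11x1 + 9x2:
  (0, 0) → Z = 0
  (13/5, 0) → Z = 143/5
  (0, 26/5) → Z = 234/5

The optimum lies where x1 = 0 and 10x1 + 5x2 = 26.
Solving simultaneously gives x1 = 0, x2 = 26/5.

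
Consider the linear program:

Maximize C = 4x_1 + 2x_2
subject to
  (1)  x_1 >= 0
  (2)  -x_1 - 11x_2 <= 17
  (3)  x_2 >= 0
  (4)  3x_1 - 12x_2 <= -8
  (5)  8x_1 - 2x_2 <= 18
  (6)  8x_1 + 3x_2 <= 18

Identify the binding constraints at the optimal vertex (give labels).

(1) and (6)

Extreme points and C = 4x_1 + 2x_2:
  (0, 2/3) → C = 4/3
  (0, 6) → C = 12
  (64/35, 118/105) → C = 1004/105

The maximum is at (0, 6). Substituting into each constraint, equality holds for (1) and (6); the remaining constraints have slack.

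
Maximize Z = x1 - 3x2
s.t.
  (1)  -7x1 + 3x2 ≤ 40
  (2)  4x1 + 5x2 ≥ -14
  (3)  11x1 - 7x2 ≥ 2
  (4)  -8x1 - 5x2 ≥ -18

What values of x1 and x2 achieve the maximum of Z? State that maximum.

Corner points and Z = x1 - 3x2:
  (-88/83, -162/83) → Z = 398/83
  (8, -46/5) → Z = 178/5
  (136/111, 182/111) → Z = -410/111

x1 = 8, x2 = -46/5, maximum Z = 178/5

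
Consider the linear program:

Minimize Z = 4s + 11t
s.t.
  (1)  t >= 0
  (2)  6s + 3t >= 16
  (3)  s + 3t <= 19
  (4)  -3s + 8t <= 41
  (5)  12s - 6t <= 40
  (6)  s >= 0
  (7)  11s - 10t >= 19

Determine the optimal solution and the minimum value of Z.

Corner points and Z = 4s + 11t:
  (8/3, 0) → Z = 32/3
  (10/3, 0) → Z = 40/3
  (7/3, 2/3) → Z = 50/3
  (143/27, 106/27) → Z = 1738/27

s = 8/3, t = 0, minimum Z = 32/3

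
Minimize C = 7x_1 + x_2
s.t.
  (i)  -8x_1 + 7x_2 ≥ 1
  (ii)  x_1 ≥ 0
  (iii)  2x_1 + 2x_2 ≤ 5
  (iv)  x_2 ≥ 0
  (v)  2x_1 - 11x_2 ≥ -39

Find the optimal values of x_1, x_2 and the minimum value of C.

Vertices and C = 7x_1 + x_2:
  (0, 1/7) → C = 1/7
  (11/10, 7/5) → C = 91/10
  (0, 5/2) → C = 5/2

The optimum lies where -8x_1 + 7x_2 = 1 and x_1 = 0.
Solving simultaneously gives x_1 = 0, x_2 = 1/7.

x_1 = 0, x_2 = 1/7, minimum C = 1/7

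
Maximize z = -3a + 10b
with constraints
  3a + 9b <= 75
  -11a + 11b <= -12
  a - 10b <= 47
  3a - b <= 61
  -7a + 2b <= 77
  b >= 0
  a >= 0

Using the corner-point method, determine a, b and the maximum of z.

a = 311/44, b = 263/44, maximum z = 1697/44

Extreme points and z = -3a + 10b:
  (311/44, 263/44) → z = 1697/44
  (104/5, 7/5) → z = -242/5
  (12/11, 0) → z = -36/11
  (61/3, 0) → z = -61

The optimum lies where 3a + 9b = 75 and -11a + 11b = -12.
Solving simultaneously gives a = 311/44, b = 263/44.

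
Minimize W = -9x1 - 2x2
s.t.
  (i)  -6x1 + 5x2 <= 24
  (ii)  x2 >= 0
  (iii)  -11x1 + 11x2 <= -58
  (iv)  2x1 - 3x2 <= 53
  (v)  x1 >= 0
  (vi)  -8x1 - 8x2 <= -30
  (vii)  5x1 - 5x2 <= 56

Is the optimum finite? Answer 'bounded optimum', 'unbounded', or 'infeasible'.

unbounded

From the feasible point (58/11, 0), moving in the direction (5, 5) keeps every constraint satisfied while W decreases without bound.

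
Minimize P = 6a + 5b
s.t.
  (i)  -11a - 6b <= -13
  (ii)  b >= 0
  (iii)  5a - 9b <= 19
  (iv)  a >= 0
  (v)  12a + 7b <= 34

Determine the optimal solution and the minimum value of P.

Extreme points and P = 6a + 5b:
  (13/11, 0) → P = 78/11
  (0, 13/6) → P = 65/6
  (17/6, 0) → P = 17
  (0, 34/7) → P = 170/7

At the optimal vertex, -11a - 6b = -13 and b = 0.
Solving simultaneously gives a = 13/11, b = 0.

a = 13/11, b = 0, minimum P = 78/11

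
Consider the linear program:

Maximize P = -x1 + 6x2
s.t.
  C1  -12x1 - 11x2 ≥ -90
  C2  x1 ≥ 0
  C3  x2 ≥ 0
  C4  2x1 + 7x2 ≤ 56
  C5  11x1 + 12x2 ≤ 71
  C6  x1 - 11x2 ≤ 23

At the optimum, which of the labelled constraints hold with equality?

Extreme points and P = -x1 + 6x2:
  (0, 0) → P = 0
  (0, 71/12) → P = 71/2
  (71/11, 0) → P = -71/11

The maximum is at (0, 71/12). Substituting into each constraint, equality holds for C2 and C5; the remaining constraints have slack.

C2 and C5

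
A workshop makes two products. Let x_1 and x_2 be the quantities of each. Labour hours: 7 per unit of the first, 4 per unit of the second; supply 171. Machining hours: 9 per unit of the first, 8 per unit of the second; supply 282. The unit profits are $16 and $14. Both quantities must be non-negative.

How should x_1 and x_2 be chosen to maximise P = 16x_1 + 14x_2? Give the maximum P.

x_1 = 12, x_2 = 87/4, maximum P = 993/2

Extreme points and P = 16x_1 + 14x_2:
  (0, 0) → P = 0
  (0, 141/4) → P = 987/2
  (171/7, 0) → P = 2736/7
  (12, 87/4) → P = 993/2

The binding constraints are 7x_1 + 4x_2 = 171 and 9x_1 + 8x_2 = 282.
Solving simultaneously gives x_1 = 12, x_2 = 87/4.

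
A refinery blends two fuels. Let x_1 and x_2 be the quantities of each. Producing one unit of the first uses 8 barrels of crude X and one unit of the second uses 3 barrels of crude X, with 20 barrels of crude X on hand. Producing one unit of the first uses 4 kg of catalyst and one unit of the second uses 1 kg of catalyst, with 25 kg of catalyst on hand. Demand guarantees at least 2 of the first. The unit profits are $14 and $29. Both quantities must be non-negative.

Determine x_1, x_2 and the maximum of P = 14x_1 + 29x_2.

x_1 = 2, x_2 = 4/3, maximum P = 200/3

Extreme points and P = 14x_1 + 29x_2:
  (5/2, 0) → P = 35
  (2, 0) → P = 28
  (2, 4/3) → P = 200/3

The binding constraints are 8x_1 + 3x_2 = 20 and x_1 = 2.
Solving simultaneously gives x_1 = 2, x_2 = 4/3.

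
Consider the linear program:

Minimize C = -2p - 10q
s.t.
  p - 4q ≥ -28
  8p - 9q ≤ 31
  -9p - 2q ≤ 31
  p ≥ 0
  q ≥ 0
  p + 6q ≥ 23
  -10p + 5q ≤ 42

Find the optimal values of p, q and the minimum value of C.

p = 376/23, q = 255/23, minimum C = -3302/23

Feasible corners and C = -2p - 10q:
  (376/23, 255/23) → C = -3302/23
  (0, 7) → C = -70
  (131/19, 51/19) → C = -772/19
  (0, 23/6) → C = -115/3

The optimum lies where p - 4q = -28 and 8p - 9q = 31.
Solving simultaneously gives p = 376/23, q = 255/23.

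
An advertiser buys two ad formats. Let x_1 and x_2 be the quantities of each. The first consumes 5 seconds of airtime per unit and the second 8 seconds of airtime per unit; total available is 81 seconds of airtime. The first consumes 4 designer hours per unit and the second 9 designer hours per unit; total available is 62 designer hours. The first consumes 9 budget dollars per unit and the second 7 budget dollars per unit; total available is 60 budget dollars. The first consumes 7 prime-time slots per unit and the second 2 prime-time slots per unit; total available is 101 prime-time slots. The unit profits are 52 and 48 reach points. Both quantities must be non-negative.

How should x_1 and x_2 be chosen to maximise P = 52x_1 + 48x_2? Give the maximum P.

Extreme points and P = 52x_1 + 48x_2:
  (0, 0) → P = 0
  (0, 62/9) → P = 992/3
  (20/3, 0) → P = 1040/3
  (2, 6) → P = 392

The binding constraints are 4x_1 + 9x_2 = 62 and 9x_1 + 7x_2 = 60.
Solving simultaneously gives x_1 = 2, x_2 = 6.

x_1 = 2, x_2 = 6, maximum P = 392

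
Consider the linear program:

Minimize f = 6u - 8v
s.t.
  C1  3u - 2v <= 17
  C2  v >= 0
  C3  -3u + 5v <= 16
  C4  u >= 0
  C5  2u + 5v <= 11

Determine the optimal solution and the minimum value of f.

Corner points and f = 6u - 8v:
  (0, 0) → f = 0
  (11/2, 0) → f = 33
  (0, 11/5) → f = -88/5

u = 0, v = 11/5, minimum f = -88/5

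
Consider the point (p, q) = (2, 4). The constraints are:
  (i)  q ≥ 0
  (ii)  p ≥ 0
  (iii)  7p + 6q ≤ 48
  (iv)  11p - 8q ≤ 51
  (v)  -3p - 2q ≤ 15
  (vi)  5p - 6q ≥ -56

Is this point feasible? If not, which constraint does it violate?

feasible

(i): 4 ≥ 0 ✓
(ii): 2 ≥ 0 ✓
(iii): 38 ≤ 48 ✓
(iv): -10 ≤ 51 ✓
(v): -14 ≤ 15 ✓
(vi): -14 ≥ -56 ✓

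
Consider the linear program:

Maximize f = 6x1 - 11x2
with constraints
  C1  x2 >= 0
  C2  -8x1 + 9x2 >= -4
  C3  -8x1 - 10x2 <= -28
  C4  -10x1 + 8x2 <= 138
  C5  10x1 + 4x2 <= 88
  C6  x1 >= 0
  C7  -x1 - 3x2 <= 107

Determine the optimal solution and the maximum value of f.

Extreme points and f = 6x1 - 11x2:
  (73/38, 24/19) → f = -45/19
  (404/61, 332/61) → f = -1228/61
  (0, 14/5) → f = -154/5
  (19/15, 113/6) → f = -5987/30
  (0, 69/4) → f = -759/4

The binding constraints are -8x1 + 9x2 = -4 and -8x1 - 10x2 = -28.
Solving simultaneously gives x1 = 73/38, x2 = 24/19.

x1 = 73/38, x2 = 24/19, maximum f = -45/19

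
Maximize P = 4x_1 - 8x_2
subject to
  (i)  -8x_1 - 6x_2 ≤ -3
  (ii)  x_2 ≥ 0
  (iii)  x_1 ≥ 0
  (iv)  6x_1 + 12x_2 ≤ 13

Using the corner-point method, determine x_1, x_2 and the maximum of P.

x_1 = 13/6, x_2 = 0, maximum P = 26/3

Corner points and P = 4x_1 - 8x_2:
  (3/8, 0) → P = 3/2
  (0, 1/2) → P = -4
  (13/6, 0) → P = 26/3
  (0, 13/12) → P = -26/3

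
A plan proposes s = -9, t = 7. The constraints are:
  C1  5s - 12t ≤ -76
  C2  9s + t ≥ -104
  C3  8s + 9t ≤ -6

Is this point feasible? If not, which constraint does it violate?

C1: -129 ≤ -76 ✓
C2: -74 ≥ -104 ✓
C3: -9 ≤ -6 ✓

feasible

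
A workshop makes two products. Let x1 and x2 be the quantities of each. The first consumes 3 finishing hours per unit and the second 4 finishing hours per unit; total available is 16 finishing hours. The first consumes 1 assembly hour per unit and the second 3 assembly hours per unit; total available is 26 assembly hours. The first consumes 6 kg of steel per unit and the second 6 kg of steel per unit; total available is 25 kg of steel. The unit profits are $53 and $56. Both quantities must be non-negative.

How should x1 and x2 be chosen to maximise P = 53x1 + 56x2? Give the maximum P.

At the optimal vertex, 3x1 + 4x2 = 16 and 6x1 + 6x2 = 25.
Solving simultaneously gives x1 = 2/3, x2 = 7/2.

x1 = 2/3, x2 = 7/2, maximum P = 694/3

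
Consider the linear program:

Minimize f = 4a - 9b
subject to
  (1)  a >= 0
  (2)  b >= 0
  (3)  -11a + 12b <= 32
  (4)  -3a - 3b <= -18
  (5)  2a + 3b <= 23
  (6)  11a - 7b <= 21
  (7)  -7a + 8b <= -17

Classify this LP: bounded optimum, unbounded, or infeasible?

infeasible

The boundaries b = 0 and -3a - 3b = -18 meet at (6, 0), but that point violates 11a - 7b ≤ 21. Every candidate vertex is excluded by some other constraint, so the feasible region is empty.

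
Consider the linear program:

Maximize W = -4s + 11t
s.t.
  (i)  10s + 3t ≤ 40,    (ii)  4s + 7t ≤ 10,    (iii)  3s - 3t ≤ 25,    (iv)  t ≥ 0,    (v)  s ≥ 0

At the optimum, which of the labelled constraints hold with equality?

(ii) and (v)

Feasible corners and W = -4s + 11t:
  (5/2, 0) → W = -10
  (0, 10/7) → W = 110/7
  (0, 0) → W = 0

The maximum is at (0, 10/7). Substituting into each constraint, equality holds for (ii) and (v); the remaining constraints have slack.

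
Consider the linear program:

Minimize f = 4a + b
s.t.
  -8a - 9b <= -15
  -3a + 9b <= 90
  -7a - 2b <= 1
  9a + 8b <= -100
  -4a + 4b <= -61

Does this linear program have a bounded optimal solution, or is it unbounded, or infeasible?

The boundaries -8a - 9b = -15 and -4a + 4b = -61 meet at (609/68, -107/17), but that point violates 9a + 8b ≤ -100. Every candidate vertex is excluded by some other constraint, so the feasible region is empty.

infeasible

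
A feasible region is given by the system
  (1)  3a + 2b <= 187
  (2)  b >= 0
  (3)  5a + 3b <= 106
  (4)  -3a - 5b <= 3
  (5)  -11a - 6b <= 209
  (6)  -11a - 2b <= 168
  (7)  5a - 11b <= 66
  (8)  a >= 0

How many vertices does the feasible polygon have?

Of the 28 pairwise boundary intersections, those satisfying every inequality are:
  (66/5, 0)
  (0, 0)
  (682/35, 20/7)
  (0, 106/3)

4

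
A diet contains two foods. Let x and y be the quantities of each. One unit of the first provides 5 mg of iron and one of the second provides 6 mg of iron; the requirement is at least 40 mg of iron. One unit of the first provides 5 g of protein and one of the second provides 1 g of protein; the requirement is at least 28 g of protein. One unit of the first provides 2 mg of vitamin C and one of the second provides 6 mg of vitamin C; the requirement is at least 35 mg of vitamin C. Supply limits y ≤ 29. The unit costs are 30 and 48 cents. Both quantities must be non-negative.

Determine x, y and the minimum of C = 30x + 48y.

x = 19/4, y = 17/4, minimum C = 693/2

The feasible region is unbounded (it extends along (1, 0)), but C strictly increases along every unbounded feasible direction, so there is no improving ray and the minimum is attained at a vertex.

The binding constraints are 5x + y = 28 and 2x + 6y = 35.
Solving simultaneously gives x = 19/4, y = 17/4.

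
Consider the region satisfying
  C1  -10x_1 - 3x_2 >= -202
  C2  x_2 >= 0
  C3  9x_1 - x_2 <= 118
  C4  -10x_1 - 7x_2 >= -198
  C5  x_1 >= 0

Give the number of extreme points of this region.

4

Of the 10 pairwise boundary intersections, those satisfying every inequality are:
  (118/9, 0)
  (0, 0)
  (1024/73, 602/73)
  (0, 198/7)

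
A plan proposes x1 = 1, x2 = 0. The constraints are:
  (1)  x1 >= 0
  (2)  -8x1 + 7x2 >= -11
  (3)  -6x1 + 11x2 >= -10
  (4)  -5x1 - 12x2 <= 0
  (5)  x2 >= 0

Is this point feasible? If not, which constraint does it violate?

feasible

(1): 1 ≥ 0 ✓
(2): -8 ≥ -11 ✓
(3): -6 ≥ -10 ✓
(4): -5 ≤ 0 ✓
(5): 0 ≥ 0 ✓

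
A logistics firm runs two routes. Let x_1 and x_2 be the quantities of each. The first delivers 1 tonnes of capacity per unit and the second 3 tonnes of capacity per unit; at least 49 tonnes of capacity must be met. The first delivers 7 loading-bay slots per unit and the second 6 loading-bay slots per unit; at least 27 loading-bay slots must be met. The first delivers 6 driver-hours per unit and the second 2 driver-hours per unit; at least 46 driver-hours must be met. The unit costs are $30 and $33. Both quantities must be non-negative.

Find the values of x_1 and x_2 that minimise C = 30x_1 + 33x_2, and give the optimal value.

Extreme points and C = 30x_1 + 33x_2:
  (0, 23) → C = 759
  (49, 0) → C = 1470
  (5/2, 31/2) → C = 1173/2
The feasible region is unbounded (it extends along (0, 1), (1, 0)), but C strictly increases along every unbounded feasible direction, so there is no improving ray and the minimum is attained at a vertex.

The optimum lies where x_1 + 3x_2 = 49 and 6x_1 + 2x_2 = 46.
Solving simultaneously gives x_1 = 5/2, x_2 = 31/2.

x_1 = 5/2, x_2 = 31/2, minimum C = 1173/2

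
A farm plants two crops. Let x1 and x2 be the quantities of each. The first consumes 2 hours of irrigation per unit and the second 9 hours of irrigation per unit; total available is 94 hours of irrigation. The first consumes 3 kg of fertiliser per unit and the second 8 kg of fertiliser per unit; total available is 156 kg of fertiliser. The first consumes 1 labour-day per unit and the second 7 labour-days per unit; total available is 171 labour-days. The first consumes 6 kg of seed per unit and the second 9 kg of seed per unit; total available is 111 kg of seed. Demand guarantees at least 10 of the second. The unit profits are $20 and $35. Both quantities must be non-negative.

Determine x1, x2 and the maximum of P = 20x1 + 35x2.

x1 = 2, x2 = 10, maximum P = 390

Feasible corners and P = 20x1 + 35x2:
  (0, 94/9) → P = 3290/9
  (0, 10) → P = 350
  (2, 10) → P = 390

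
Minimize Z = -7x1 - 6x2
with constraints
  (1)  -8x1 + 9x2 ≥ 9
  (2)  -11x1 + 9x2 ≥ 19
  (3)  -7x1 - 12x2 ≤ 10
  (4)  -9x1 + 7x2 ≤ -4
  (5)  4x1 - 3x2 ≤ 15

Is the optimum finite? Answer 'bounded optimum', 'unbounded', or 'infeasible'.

bounded optimum

Vertices and Z = -7x1 - 6x2:
  (169/4, 215/4) → Z = -2473/4
  (64, 241/3) → Z = -930
  (93, 119) → Z = -1365
The feasible region has finitely many vertices and no improving ray; the minimum is -1365 at (93, 119).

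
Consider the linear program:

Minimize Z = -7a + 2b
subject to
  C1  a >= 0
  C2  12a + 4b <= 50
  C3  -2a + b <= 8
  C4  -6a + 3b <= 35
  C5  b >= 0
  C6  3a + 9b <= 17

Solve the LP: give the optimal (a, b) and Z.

The optimum lies where 12a + 4b = 50 and b = 0.
Solving simultaneously gives a = 25/6, b = 0.

a = 25/6, b = 0, minimum Z = -175/6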